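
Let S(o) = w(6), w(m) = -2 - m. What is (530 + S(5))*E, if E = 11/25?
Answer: 5742/25 ≈ 229.68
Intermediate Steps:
S(o) = -8 (S(o) = -2 - 1*6 = -2 - 6 = -8)
E = 11/25 (E = 11*(1/25) = 11/25 ≈ 0.44000)
(530 + S(5))*E = (530 - 8)*(11/25) = 522*(11/25) = 5742/25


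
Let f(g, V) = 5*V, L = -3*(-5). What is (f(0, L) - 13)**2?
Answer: 3844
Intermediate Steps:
L = 15
(f(0, L) - 13)**2 = (5*15 - 13)**2 = (75 - 13)**2 = 62**2 = 3844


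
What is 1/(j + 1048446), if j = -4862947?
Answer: -1/3814501 ≈ -2.6216e-7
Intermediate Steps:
1/(j + 1048446) = 1/(-4862947 + 1048446) = 1/(-3814501) = -1/3814501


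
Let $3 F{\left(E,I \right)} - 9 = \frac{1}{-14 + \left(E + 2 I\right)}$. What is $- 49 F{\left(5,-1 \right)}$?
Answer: $- \frac{4802}{33} \approx -145.52$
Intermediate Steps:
$F{\left(E,I \right)} = 3 + \frac{1}{3 \left(-14 + E + 2 I\right)}$ ($F{\left(E,I \right)} = 3 + \frac{1}{3 \left(-14 + \left(E + 2 I\right)\right)} = 3 + \frac{1}{3 \left(-14 + E + 2 I\right)}$)
$- 49 F{\left(5,-1 \right)} = - 49 \frac{-125 + 9 \cdot 5 + 18 \left(-1\right)}{3 \left(-14 + 5 + 2 \left(-1\right)\right)} = - 49 \frac{-125 + 45 - 18}{3 \left(-14 + 5 - 2\right)} = - 49 \cdot \frac{1}{3} \frac{1}{-11} \left(-98\right) = - 49 \cdot \frac{1}{3} \left(- \frac{1}{11}\right) \left(-98\right) = \left(-49\right) \frac{98}{33} = - \frac{4802}{33}$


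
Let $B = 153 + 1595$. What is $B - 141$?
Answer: $1607$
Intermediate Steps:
$B = 1748$
$B - 141 = 1748 - 141 = 1607$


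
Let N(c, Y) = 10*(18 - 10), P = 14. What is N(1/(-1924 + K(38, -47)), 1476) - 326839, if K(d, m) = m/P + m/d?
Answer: -326759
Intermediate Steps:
K(d, m) = m/14 + m/d
N(c, Y) = 80 (N(c, Y) = 10*8 = 80)
N(1/(-1924 + K(38, -47)), 1476) - 326839 = 80 - 326839 = -326759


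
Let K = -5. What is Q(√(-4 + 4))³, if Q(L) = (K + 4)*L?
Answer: 0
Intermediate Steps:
Q(L) = -L (Q(L) = (-5 + 4)*L = -L)
Q(√(-4 + 4))³ = (-√(-4 + 4))³ = (-√0)³ = (-1*0)³ = 0³ = 0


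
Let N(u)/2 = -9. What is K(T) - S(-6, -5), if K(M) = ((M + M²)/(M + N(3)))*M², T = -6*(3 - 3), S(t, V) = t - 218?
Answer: 224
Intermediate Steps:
N(u) = -18 (N(u) = 2*(-9) = -18)
S(t, V) = -218 + t
T = 0 (T = -6*0 = 0)
K(M) = M²*(M + M²)/(-18 + M) (K(M) = ((M + M²)/(M - 18))*M² = ((M + M²)/(-18 + M))*M² = M²*(M + M²)/(-18 + M))
K(T) - S(-6, -5) = 0³*(1 + 0)/(-18 + 0) - (-218 - 6) = 0*1/(-18) - 1*(-224) = 0*(-1/18)*1 + 224 = 0 + 224 = 224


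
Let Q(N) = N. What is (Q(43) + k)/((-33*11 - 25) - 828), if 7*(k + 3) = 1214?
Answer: -747/4256 ≈ -0.17552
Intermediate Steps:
k = 1193/7 (k = -3 + (⅐)*1214 = -3 + 1214/7 = 1193/7 ≈ 170.43)
(Q(43) + k)/((-33*11 - 25) - 828) = (43 + 1193/7)/((-33*11 - 25) - 828) = 1494/(7*((-363 - 25) - 828)) = 1494/(7*(-388 - 828)) = (1494/7)/(-1216) = (1494/7)*(-1/1216) = -747/4256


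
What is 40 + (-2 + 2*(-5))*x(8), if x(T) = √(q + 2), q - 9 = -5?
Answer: 40 - 12*√6 ≈ 10.606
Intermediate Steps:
q = 4 (q = 9 - 5 = 4)
x(T) = √6 (x(T) = √(4 + 2) = √6)
40 + (-2 + 2*(-5))*x(8) = 40 + (-2 + 2*(-5))*√6 = 40 + (-2 - 10)*√6 = 40 - 12*√6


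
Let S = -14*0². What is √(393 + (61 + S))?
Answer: √454 ≈ 21.307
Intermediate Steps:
S = 0 (S = -14*0 = 0)
√(393 + (61 + S)) = √(393 + (61 + 0)) = √(393 + 61) = √454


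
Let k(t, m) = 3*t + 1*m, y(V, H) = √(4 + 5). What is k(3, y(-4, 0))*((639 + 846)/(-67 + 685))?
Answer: 2970/103 ≈ 28.835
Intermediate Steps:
y(V, H) = 3 (y(V, H) = √9 = 3)
k(t, m) = m + 3*t (k(t, m) = 3*t + m = m + 3*t)
k(3, y(-4, 0))*((639 + 846)/(-67 + 685)) = (3 + 3*3)*((639 + 846)/(-67 + 685)) = (3 + 9)*(1485/618) = 12*(1485*(1/618)) = 12*(495/206) = 2970/103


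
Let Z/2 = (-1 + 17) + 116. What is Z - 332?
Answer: -68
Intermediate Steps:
Z = 264 (Z = 2*((-1 + 17) + 116) = 2*(16 + 116) = 2*132 = 264)
Z - 332 = 264 - 332 = -68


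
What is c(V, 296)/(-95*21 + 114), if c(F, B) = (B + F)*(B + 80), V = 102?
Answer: -149648/1881 ≈ -79.558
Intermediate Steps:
c(F, B) = (80 + B)*(B + F) (c(F, B) = (B + F)*(80 + B) = (80 + B)*(B + F))
c(V, 296)/(-95*21 + 114) = (296² + 80*296 + 80*102 + 296*102)/(-95*21 + 114) = (87616 + 23680 + 8160 + 30192)/(-1995 + 114) = 149648/(-1881) = 149648*(-1/1881) = -149648/1881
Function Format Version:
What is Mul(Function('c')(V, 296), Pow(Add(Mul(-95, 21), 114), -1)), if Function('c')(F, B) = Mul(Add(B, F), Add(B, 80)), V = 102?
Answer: Rational(-149648, 1881) ≈ -79.558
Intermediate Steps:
Function('c')(F, B) = Mul(Add(80, B), Add(B, F)) (Function('c')(F, B) = Mul(Add(B, F), Add(80, B)) = Mul(Add(80, B), Add(B, F)))
Mul(Function('c')(V, 296), Pow(Add(Mul(-95, 21), 114), -1)) = Mul(Add(Pow(296, 2), Mul(80, 296), Mul(80, 102), Mul(296, 102)), Pow(Add(Mul(-95, 21), 114), -1)) = Mul(Add(87616, 23680, 8160, 30192), Pow(Add(-1995, 114), -1)) = Mul(149648, Pow(-1881, -1)) = Mul(149648, Rational(-1, 1881)) = Rational(-149648, 1881)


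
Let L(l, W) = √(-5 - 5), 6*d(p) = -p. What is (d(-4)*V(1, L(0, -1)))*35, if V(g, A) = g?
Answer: 70/3 ≈ 23.333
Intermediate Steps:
d(p) = -p/6 (d(p) = (-p)/6 = -p/6)
L(l, W) = I*√10 (L(l, W) = √(-10) = I*√10)
(d(-4)*V(1, L(0, -1)))*35 = (-⅙*(-4)*1)*35 = ((⅔)*1)*35 = (⅔)*35 = 70/3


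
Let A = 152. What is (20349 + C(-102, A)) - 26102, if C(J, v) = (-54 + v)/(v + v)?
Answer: -874407/152 ≈ -5752.7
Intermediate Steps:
C(J, v) = (-54 + v)/(2*v) (C(J, v) = (-54 + v)/((2*v)) = (-54 + v)*(1/(2*v)) = (-54 + v)/(2*v))
(20349 + C(-102, A)) - 26102 = (20349 + (½)*(-54 + 152)/152) - 26102 = (20349 + (½)*(1/152)*98) - 26102 = (20349 + 49/152) - 26102 = 3093097/152 - 26102 = -874407/152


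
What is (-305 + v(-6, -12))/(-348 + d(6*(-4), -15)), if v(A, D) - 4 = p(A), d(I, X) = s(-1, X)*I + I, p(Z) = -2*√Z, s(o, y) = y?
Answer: 301/12 + I*√6/6 ≈ 25.083 + 0.40825*I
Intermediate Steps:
d(I, X) = I + I*X (d(I, X) = X*I + I = I*X + I = I + I*X)
v(A, D) = 4 - 2*√A
(-305 + v(-6, -12))/(-348 + d(6*(-4), -15)) = (-305 + (4 - 2*I*√6))/(-348 + (6*(-4))*(1 - 15)) = (-305 + (4 - 2*I*√6))/(-348 - 24*(-14)) = (-305 + (4 - 2*I*√6))/(-348 + 336) = (-301 - 2*I*√6)/(-12) = (-301 - 2*I*√6)*(-1/12) = 301/12 + I*√6/6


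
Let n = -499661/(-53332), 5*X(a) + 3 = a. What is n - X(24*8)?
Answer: -7581443/266660 ≈ -28.431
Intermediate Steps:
X(a) = -⅗ + a/5
n = 499661/53332 (n = -499661*(-1/53332) = 499661/53332 ≈ 9.3689)
n - X(24*8) = 499661/53332 - (-⅗ + (24*8)/5) = 499661/53332 - (-⅗ + (⅕)*192) = 499661/53332 - (-⅗ + 192/5) = 499661/53332 - 1*189/5 = 499661/53332 - 189/5 = -7581443/266660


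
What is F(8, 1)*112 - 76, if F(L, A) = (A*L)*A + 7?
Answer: 1604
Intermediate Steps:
F(L, A) = 7 + L*A**2 (F(L, A) = L*A**2 + 7 = 7 + L*A**2)
F(8, 1)*112 - 76 = (7 + 8*1**2)*112 - 76 = (7 + 8*1)*112 - 76 = (7 + 8)*112 - 76 = 15*112 - 76 = 1680 - 76 = 1604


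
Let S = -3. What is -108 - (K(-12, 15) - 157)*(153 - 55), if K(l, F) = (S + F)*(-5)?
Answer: 21158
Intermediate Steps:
K(l, F) = 15 - 5*F (K(l, F) = (-3 + F)*(-5) = 15 - 5*F)
-108 - (K(-12, 15) - 157)*(153 - 55) = -108 - ((15 - 5*15) - 157)*(153 - 55) = -108 - ((15 - 75) - 157)*98 = -108 - (-60 - 157)*98 = -108 - (-217)*98 = -108 - 1*(-21266) = -108 + 21266 = 21158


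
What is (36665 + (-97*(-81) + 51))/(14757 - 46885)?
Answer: -44573/32128 ≈ -1.3874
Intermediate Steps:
(36665 + (-97*(-81) + 51))/(14757 - 46885) = (36665 + (7857 + 51))/(-32128) = (36665 + 7908)*(-1/32128) = 44573*(-1/32128) = -44573/32128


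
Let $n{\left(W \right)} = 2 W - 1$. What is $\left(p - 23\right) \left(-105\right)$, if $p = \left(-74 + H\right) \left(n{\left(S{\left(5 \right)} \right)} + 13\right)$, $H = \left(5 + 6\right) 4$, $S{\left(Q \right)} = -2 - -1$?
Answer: $33915$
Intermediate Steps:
$S{\left(Q \right)} = -1$ ($S{\left(Q \right)} = -2 + 1 = -1$)
$H = 44$ ($H = 11 \cdot 4 = 44$)
$n{\left(W \right)} = -1 + 2 W$
$p = -300$ ($p = \left(-74 + 44\right) \left(\left(-1 + 2 \left(-1\right)\right) + 13\right) = - 30 \left(\left(-1 - 2\right) + 13\right) = - 30 \left(-3 + 13\right) = \left(-30\right) 10 = -300$)
$\left(p - 23\right) \left(-105\right) = \left(-300 - 23\right) \left(-105\right) = \left(-323\right) \left(-105\right) = 33915$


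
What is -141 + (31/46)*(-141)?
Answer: -10857/46 ≈ -236.02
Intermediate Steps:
-141 + (31/46)*(-141) = -141 - 4371/46 = -10857/46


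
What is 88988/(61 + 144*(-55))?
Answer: -88988/7859 ≈ -11.323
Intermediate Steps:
88988/(61 + 144*(-55)) = 88988/(61 - 7920) = 88988/(-7859) = 88988*(-1/7859) = -88988/7859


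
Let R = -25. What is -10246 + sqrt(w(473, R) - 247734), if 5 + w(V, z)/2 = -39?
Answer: -10246 + I*sqrt(247822) ≈ -10246.0 + 497.82*I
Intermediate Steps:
w(V, z) = -88 (w(V, z) = -10 + 2*(-39) = -10 - 78 = -88)
-10246 + sqrt(w(473, R) - 247734) = -10246 + sqrt(-88 - 247734) = -10246 + sqrt(-247822) = -10246 + I*sqrt(247822)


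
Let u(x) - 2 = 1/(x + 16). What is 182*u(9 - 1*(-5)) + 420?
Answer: 11851/15 ≈ 790.07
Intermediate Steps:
u(x) = 2 + 1/(16 + x) (u(x) = 2 + 1/(x + 16) = 2 + 1/(16 + x))
182*u(9 - 1*(-5)) + 420 = 182*((33 + 2*(9 - 1*(-5)))/(16 + (9 - 1*(-5)))) + 420 = 182*((33 + 2*(9 + 5))/(16 + (9 + 5))) + 420 = 182*((33 + 2*14)/(16 + 14)) + 420 = 182*((33 + 28)/30) + 420 = 182*((1/30)*61) + 420 = 182*(61/30) + 420 = 5551/15 + 420 = 11851/15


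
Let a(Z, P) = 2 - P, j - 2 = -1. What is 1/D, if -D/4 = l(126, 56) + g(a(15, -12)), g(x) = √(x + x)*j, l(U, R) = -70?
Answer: 5/1392 + √7/9744 ≈ 0.0038635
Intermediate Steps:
j = 1 (j = 2 - 1 = 1)
g(x) = √2*√x (g(x) = √(x + x)*1 = √(2*x)*1 = (√2*√x)*1 = √2*√x)
D = 280 - 8*√7 (D = -4*(-70 + √2*√(2 - 1*(-12))) = -4*(-70 + √2*√(2 + 12)) = -4*(-70 + √2*√14) = -4*(-70 + 2*√7) = 280 - 8*√7 ≈ 258.83)
1/D = 1/(280 - 8*√7)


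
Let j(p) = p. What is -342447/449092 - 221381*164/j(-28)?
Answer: 582319354429/449092 ≈ 1.2967e+6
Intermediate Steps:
-342447/449092 - 221381*164/j(-28) = -342447/449092 - 221381/(-28/164) = -342447*1/449092 - 221381/((1/164)*(-28)) = -48921/64156 - 221381/(-7/41) = -48921/64156 - 221381*(-41/7) = -48921/64156 + 9076621/7 = 582319354429/449092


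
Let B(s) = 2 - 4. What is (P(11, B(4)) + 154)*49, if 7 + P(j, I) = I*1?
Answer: 7105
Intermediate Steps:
B(s) = -2
P(j, I) = -7 + I (P(j, I) = -7 + I*1 = -7 + I)
(P(11, B(4)) + 154)*49 = ((-7 - 2) + 154)*49 = (-9 + 154)*49 = 145*49 = 7105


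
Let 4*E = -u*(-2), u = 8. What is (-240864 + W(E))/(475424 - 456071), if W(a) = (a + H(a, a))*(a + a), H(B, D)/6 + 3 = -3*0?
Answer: -240976/19353 ≈ -12.452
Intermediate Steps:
H(B, D) = -18 (H(B, D) = -18 + 6*(-3*0) = -18 + 6*0 = -18 + 0 = -18)
E = 4 (E = (-1*8*(-2))/4 = (-8*(-2))/4 = (¼)*16 = 4)
W(a) = 2*a*(-18 + a) (W(a) = (a - 18)*(a + a) = (-18 + a)*(2*a) = 2*a*(-18 + a))
(-240864 + W(E))/(475424 - 456071) = (-240864 + 2*4*(-18 + 4))/(475424 - 456071) = (-240864 + 2*4*(-14))/19353 = (-240864 - 112)*(1/19353) = -240976*1/19353 = -240976/19353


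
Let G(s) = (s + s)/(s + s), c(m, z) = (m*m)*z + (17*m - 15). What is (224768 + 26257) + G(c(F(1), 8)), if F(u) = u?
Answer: 251026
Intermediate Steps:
c(m, z) = -15 + 17*m + z*m**2 (c(m, z) = m**2*z + (-15 + 17*m) = z*m**2 + (-15 + 17*m) = -15 + 17*m + z*m**2)
G(s) = 1 (G(s) = (2*s)/((2*s)) = (2*s)*(1/(2*s)) = 1)
(224768 + 26257) + G(c(F(1), 8)) = (224768 + 26257) + 1 = 251025 + 1 = 251026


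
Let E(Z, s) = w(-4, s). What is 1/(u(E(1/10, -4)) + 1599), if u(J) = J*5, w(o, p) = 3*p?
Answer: 1/1539 ≈ 0.00064977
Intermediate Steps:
E(Z, s) = 3*s
u(J) = 5*J
1/(u(E(1/10, -4)) + 1599) = 1/(5*(3*(-4)) + 1599) = 1/(5*(-12) + 1599) = 1/(-60 + 1599) = 1/1539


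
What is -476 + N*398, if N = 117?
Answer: 46090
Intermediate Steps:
-476 + N*398 = -476 + 117*398 = -476 + 46566 = 46090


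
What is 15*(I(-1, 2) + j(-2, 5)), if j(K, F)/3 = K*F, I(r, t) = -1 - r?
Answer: -450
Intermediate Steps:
j(K, F) = 3*F*K (j(K, F) = 3*(K*F) = 3*(F*K) = 3*F*K)
15*(I(-1, 2) + j(-2, 5)) = 15*((-1 - 1*(-1)) + 3*5*(-2)) = 15*((-1 + 1) - 30) = 15*(0 - 30) = 15*(-30) = -450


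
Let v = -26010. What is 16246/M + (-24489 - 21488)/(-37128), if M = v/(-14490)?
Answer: 5713265113/631176 ≈ 9051.8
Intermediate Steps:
M = 289/161 (M = -26010/(-14490) = -26010*(-1/14490) = 289/161 ≈ 1.7950)
16246/M + (-24489 - 21488)/(-37128) = 16246/(289/161) + (-24489 - 21488)/(-37128) = 16246*(161/289) - 45977*(-1/37128) = 2615606/289 + 45977/37128 = 5713265113/631176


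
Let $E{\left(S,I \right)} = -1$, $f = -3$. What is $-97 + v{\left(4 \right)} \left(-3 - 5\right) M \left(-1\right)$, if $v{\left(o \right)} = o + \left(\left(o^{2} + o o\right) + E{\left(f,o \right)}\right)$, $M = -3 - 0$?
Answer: $-937$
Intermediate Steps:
$M = -3$ ($M = -3 + 0 = -3$)
$v{\left(o \right)} = -1 + o + 2 o^{2}$ ($v{\left(o \right)} = o - \left(1 - o^{2} - o o\right) = o + \left(\left(o^{2} + o^{2}\right) - 1\right) = o + \left(2 o^{2} - 1\right) = o + \left(-1 + 2 o^{2}\right) = -1 + o + 2 o^{2}$)
$-97 + v{\left(4 \right)} \left(-3 - 5\right) M \left(-1\right) = -97 + \left(-1 + 4 + 2 \cdot 4^{2}\right) \left(-3 - 5\right) \left(-3\right) \left(-1\right) = -97 + \left(-1 + 4 + 2 \cdot 16\right) \left(-8\right) \left(-3\right) \left(-1\right) = -97 + \left(-1 + 4 + 32\right) 24 \left(-1\right) = -97 + 35 \left(-24\right) = -97 - 840 = -937$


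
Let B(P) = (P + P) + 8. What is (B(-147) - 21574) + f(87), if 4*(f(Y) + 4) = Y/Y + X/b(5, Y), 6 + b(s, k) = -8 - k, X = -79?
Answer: -2208219/101 ≈ -21864.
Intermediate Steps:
b(s, k) = -14 - k (b(s, k) = -6 + (-8 - k) = -14 - k)
B(P) = 8 + 2*P (B(P) = 2*P + 8 = 8 + 2*P)
f(Y) = -15/4 - 79/(4*(-14 - Y)) (f(Y) = -4 + (Y/Y - 79/(-14 - Y))/4 = -4 + (1 - 79/(-14 - Y))/4 = -4 + (¼ - 79/(4*(-14 - Y))) = -15/4 - 79/(4*(-14 - Y)))
(B(-147) - 21574) + f(87) = ((8 + 2*(-147)) - 21574) + (-131 - 15*87)/(4*(14 + 87)) = ((8 - 294) - 21574) + (¼)*(-131 - 1305)/101 = (-286 - 21574) + (¼)*(1/101)*(-1436) = -21860 - 359/101 = -2208219/101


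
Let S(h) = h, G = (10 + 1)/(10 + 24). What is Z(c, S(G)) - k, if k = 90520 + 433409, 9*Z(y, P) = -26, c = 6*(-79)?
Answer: -4715387/9 ≈ -5.2393e+5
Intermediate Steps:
c = -474
G = 11/34 ≈ 0.32353
Z(y, P) = -26/9 (Z(y, P) = (⅑)*(-26) = -26/9)
k = 523929
Z(c, S(G)) - k = -26/9 - 1*523929 = -26/9 - 523929 = -4715387/9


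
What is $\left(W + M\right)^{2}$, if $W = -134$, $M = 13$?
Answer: $14641$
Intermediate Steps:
$\left(W + M\right)^{2} = \left(-134 + 13\right)^{2} = \left(-121\right)^{2} = 14641$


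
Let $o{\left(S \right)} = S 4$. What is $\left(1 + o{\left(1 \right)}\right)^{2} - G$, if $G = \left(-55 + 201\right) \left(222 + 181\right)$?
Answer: $-58813$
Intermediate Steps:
$o{\left(S \right)} = 4 S$
$G = 58838$ ($G = 146 \cdot 403 = 58838$)
$\left(1 + o{\left(1 \right)}\right)^{2} - G = \left(1 + 4 \cdot 1\right)^{2} - 58838 = \left(1 + 4\right)^{2} - 58838 = 5^{2} - 58838 = 25 - 58838 = -58813$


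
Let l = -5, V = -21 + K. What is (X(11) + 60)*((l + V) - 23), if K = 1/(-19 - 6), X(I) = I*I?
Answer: -221906/25 ≈ -8876.2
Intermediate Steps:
X(I) = I²
K = -1/25 (K = 1/(-25) = -1/25 ≈ -0.040000)
V = -526/25 (V = -21 - 1/25 = -526/25 ≈ -21.040)
(X(11) + 60)*((l + V) - 23) = (11² + 60)*((-5 - 526/25) - 23) = (121 + 60)*(-651/25 - 23) = 181*(-1226/25) = -221906/25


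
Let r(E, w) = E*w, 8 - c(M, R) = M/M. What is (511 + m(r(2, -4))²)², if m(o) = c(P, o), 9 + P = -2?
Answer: 313600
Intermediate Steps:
P = -11 (P = -9 - 2 = -11)
c(M, R) = 7 (c(M, R) = 8 - M/M = 8 - 1*1 = 8 - 1 = 7)
m(o) = 7
(511 + m(r(2, -4))²)² = (511 + 7²)² = (511 + 49)² = 560² = 313600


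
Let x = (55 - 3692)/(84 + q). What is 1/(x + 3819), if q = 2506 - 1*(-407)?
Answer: 2997/11441906 ≈ 0.00026193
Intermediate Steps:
q = 2913 (q = 2506 + 407 = 2913)
x = -3637/2997 (x = (55 - 3692)/(84 + 2913) = -3637/2997 ≈ -1.2135)
1/(x + 3819) = 1/(-3637/2997 + 3819) = 1/(11441906/2997) = 2997/11441906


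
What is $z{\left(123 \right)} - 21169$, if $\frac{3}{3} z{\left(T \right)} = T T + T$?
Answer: $-5917$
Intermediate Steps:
$z{\left(T \right)} = T + T^{2}$ ($z{\left(T \right)} = T T + T = T^{2} + T = T + T^{2}$)
$z{\left(123 \right)} - 21169 = 123 \left(1 + 123\right) - 21169 = 123 \cdot 124 - 21169 = 15252 - 21169 = -5917$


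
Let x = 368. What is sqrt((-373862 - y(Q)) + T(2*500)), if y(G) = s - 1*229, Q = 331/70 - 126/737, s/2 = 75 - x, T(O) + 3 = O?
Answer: 5*I*sqrt(14882) ≈ 609.96*I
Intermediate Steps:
T(O) = -3 + O
s = -586 (s = 2*(75 - 1*368) = 2*(75 - 368) = 2*(-293) = -586)
Q = 235127/51590 (Q = 331*(1/70) - 126*1/737 = 331/70 - 126/737 = 235127/51590 ≈ 4.5576)
y(G) = -815 (y(G) = -586 - 1*229 = -586 - 229 = -815)
sqrt((-373862 - y(Q)) + T(2*500)) = sqrt((-373862 - 1*(-815)) + (-3 + 2*500)) = sqrt((-373862 + 815) + (-3 + 1000)) = sqrt(-373047 + 997) = sqrt(-372050) = 5*I*sqrt(14882)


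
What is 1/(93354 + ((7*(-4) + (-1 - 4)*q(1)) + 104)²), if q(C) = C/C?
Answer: 1/98395 ≈ 1.0163e-5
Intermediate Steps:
q(C) = 1
1/(93354 + ((7*(-4) + (-1 - 4)*q(1)) + 104)²) = 1/(93354 + ((7*(-4) + (-1 - 4)*1) + 104)²) = 1/(93354 + ((-28 - 5*1) + 104)²) = 1/(93354 + ((-28 - 5) + 104)²) = 1/(93354 + (-33 + 104)²) = 1/(93354 + 71²) = 1/(93354 + 5041) = 1/98395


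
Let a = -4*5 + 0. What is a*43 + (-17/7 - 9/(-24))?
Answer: -48275/56 ≈ -862.05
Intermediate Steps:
a = -20 (a = -20 + 0 = -20)
a*43 + (-17/7 - 9/(-24)) = -20*43 + (-17/7 - 9/(-24)) = -860 + (-17*1/7 - 9*(-1/24)) = -860 + (-17/7 + 3/8) = -860 - 115/56 = -48275/56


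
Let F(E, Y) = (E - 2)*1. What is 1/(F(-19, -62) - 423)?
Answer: -1/444 ≈ -0.0022523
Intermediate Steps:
F(E, Y) = -2 + E (F(E, Y) = (-2 + E)*1 = -2 + E)
1/(F(-19, -62) - 423) = 1/((-2 - 19) - 423) = 1/(-21 - 423) = 1/(-444) = -1/444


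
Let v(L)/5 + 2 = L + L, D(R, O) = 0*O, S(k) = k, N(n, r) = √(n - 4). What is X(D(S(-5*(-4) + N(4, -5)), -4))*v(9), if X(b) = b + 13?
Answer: 1040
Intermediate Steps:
N(n, r) = √(-4 + n)
D(R, O) = 0
X(b) = 13 + b
v(L) = -10 + 10*L (v(L) = -10 + 5*(L + L) = -10 + 5*(2*L) = -10 + 10*L)
X(D(S(-5*(-4) + N(4, -5)), -4))*v(9) = (13 + 0)*(-10 + 10*9) = 13*(-10 + 90) = 13*80 = 1040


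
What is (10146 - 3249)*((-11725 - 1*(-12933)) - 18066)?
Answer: -116269626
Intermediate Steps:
(10146 - 3249)*((-11725 - 1*(-12933)) - 18066) = 6897*((-11725 + 12933) - 18066) = 6897*(1208 - 18066) = 6897*(-16858) = -116269626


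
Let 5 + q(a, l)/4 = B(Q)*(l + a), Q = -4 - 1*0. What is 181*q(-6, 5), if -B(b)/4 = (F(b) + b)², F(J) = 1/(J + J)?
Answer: 182629/4 ≈ 45657.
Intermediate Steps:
F(J) = 1/(2*J)
Q = -4 (Q = -4 + 0 = -4)
B(b) = -4*(b + 1/(2*b))² (B(b) = -4*(1/(2*b) + b)² = -4*(b + 1/(2*b))²)
q(a, l) = -20 - 1089*a/4 - 1089*l/4 (q(a, l) = -20 + 4*((-1*(1 + 2*(-4)²)²/(-4)²)*(l + a)) = -20 + 4*((-1*1/16*(1 + 2*16)²)*(a + l)) = -20 + 4*((-1*1/16*(1 + 32)²)*(a + l)) = -20 + 4*((-1*1/16*33²)*(a + l)) = -20 + 4*((-1*1/16*1089)*(a + l)) = -20 + 4*(-1089*(a + l)/16) = -20 + 4*(-1089*a/16 - 1089*l/16) = -20 + (-1089*a/4 - 1089*l/4) = -20 - 1089*a/4 - 1089*l/4)
181*q(-6, 5) = 181*(-20 - 1089/4*(-6) - 1089/4*5) = 181*(-20 + 3267/2 - 5445/4) = 181*(1009/4) = 182629/4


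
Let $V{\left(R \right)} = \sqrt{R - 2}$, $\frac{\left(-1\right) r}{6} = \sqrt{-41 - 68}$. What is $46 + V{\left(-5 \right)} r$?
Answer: $46 + 6 \sqrt{763} \approx 211.73$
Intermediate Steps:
$r = - 6 i \sqrt{109}$ ($r = - 6 \sqrt{-41 - 68} = - 6 \sqrt{-109} = - 6 i \sqrt{109} \approx - 62.642 i$)
$V{\left(R \right)} = \sqrt{-2 + R}$ ($V{\left(R \right)} = \sqrt{R - 2} = \sqrt{-2 + R}$)
$46 + V{\left(-5 \right)} r = 46 + \sqrt{-2 - 5} \left(- 6 i \sqrt{109}\right) = 46 + \sqrt{-7} \left(- 6 i \sqrt{109}\right) = 46 + i \sqrt{7} \left(- 6 i \sqrt{109}\right) = 46 + 6 \sqrt{763}$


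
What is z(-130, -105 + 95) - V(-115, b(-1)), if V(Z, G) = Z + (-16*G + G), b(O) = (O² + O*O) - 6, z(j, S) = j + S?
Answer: -85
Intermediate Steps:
z(j, S) = S + j
b(O) = -6 + 2*O² (b(O) = (O² + O²) - 6 = 2*O² - 6 = -6 + 2*O²)
V(Z, G) = Z - 15*G
z(-130, -105 + 95) - V(-115, b(-1)) = ((-105 + 95) - 130) - (-115 - 15*(-6 + 2*(-1)²)) = (-10 - 130) - (-115 - 15*(-6 + 2*1)) = -140 - (-115 - 15*(-6 + 2)) = -140 - (-115 - 15*(-4)) = -140 - (-115 + 60) = -140 - 1*(-55) = -140 + 55 = -85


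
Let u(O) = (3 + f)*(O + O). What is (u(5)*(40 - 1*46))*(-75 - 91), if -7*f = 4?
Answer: 169320/7 ≈ 24189.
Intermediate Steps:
f = -4/7 (f = -1/7*4 = -4/7 ≈ -0.57143)
u(O) = 34*O/7 (u(O) = (3 - 4/7)*(O + O) = 17*(2*O)/7 = 34*O/7)
(u(5)*(40 - 1*46))*(-75 - 91) = (((34/7)*5)*(40 - 1*46))*(-75 - 91) = (170*(40 - 46)/7)*(-166) = ((170/7)*(-6))*(-166) = -1020/7*(-166) = 169320/7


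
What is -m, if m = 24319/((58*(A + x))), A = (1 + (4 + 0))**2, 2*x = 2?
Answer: -24319/1508 ≈ -16.127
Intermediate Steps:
x = 1 (x = (1/2)*2 = 1)
A = 25 (A = (1 + 4)**2 = 5**2 = 25)
m = 24319/1508 (m = 24319/((58*(25 + 1))) = 24319/((58*26)) = 24319/1508 ≈ 16.127)
-m = -1*24319/1508 = -24319/1508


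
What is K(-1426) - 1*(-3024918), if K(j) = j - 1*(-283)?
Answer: 3023775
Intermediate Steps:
K(j) = 283 + j (K(j) = j + 283 = 283 + j)
K(-1426) - 1*(-3024918) = (283 - 1426) - 1*(-3024918) = -1143 + 3024918 = 3023775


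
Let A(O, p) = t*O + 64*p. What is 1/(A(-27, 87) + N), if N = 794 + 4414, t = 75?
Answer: 1/8751 ≈ 0.00011427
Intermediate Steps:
A(O, p) = 64*p + 75*O (A(O, p) = 75*O + 64*p = 64*p + 75*O)
N = 5208
1/(A(-27, 87) + N) = 1/((64*87 + 75*(-27)) + 5208) = 1/((5568 - 2025) + 5208) = 1/(3543 + 5208) = 1/8751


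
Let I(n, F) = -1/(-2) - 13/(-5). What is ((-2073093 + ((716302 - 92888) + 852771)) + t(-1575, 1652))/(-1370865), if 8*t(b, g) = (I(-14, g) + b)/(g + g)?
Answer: 157774738279/362347036800 ≈ 0.43542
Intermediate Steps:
I(n, F) = 31/10 (I(n, F) = -1*(-½) - 13*(-⅕) = ½ + 13/5 = 31/10)
t(b, g) = (31/10 + b)/(16*g) (t(b, g) = ((31/10 + b)/(g + g))/8 = ((31/10 + b)/((2*g)))/8 = ((31/10 + b)*(1/(2*g)))/8 = ((31/10 + b)/(2*g))/8 = (31/10 + b)/(16*g))
((-2073093 + ((716302 - 92888) + 852771)) + t(-1575, 1652))/(-1370865) = ((-2073093 + ((716302 - 92888) + 852771)) + (1/160)*(31 + 10*(-1575))/1652)/(-1370865) = ((-2073093 + (623414 + 852771)) + (1/160)*(1/1652)*(31 - 15750))*(-1/1370865) = ((-2073093 + 1476185) + (1/160)*(1/1652)*(-15719))*(-1/1370865) = (-596908 - 15719/264320)*(-1/1370865) = -157774738279/264320*(-1/1370865) = 157774738279/362347036800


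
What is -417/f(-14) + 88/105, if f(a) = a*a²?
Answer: 40751/41160 ≈ 0.99006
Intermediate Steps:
f(a) = a³
-417/f(-14) + 88/105 = -417/((-14)³) + 88/105 = -417/(-2744) + 88*(1/105) = -417*(-1/2744) + 88/105 = 417/2744 + 88/105 = 40751/41160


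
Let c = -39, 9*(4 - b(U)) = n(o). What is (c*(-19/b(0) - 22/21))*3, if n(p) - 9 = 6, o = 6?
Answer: 7527/7 ≈ 1075.3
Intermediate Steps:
n(p) = 15 (n(p) = 9 + 6 = 15)
b(U) = 7/3 (b(U) = 4 - ⅑*15 = 4 - 5/3 = 7/3)
(c*(-19/b(0) - 22/21))*3 = -39*(-19/7/3 - 22/21)*3 = -39*(-19*3/7 - 22*1/21)*3 = -39*(-57/7 - 22/21)*3 = -39*(-193/21)*3 = (2509/7)*3 = 7527/7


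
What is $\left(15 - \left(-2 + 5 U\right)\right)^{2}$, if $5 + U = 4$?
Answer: $484$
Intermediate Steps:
$U = -1$ ($U = -5 + 4 = -1$)
$\left(15 - \left(-2 + 5 U\right)\right)^{2} = \left(15 + \left(2 - -5\right)\right)^{2} = \left(15 + \left(2 + 5\right)\right)^{2} = \left(15 + 7\right)^{2} = 22^{2} = 484$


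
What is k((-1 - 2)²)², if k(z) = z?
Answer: 81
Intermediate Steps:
k((-1 - 2)²)² = ((-1 - 2)²)² = ((-3)²)² = 9² = 81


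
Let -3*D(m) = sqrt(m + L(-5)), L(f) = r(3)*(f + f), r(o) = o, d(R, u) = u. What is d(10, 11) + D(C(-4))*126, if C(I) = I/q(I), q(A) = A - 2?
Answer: 11 - 28*I*sqrt(66) ≈ 11.0 - 227.47*I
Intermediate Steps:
q(A) = -2 + A
L(f) = 6*f (L(f) = 3*(f + f) = 3*(2*f) = 6*f)
C(I) = I/(-2 + I)
D(m) = -sqrt(-30 + m)/3 (D(m) = -sqrt(m + 6*(-5))/3 = -sqrt(m - 30)/3 = -sqrt(-30 + m)/3)
d(10, 11) + D(C(-4))*126 = 11 - sqrt(-30 - 4/(-2 - 4))/3*126 = 11 - sqrt(-30 - 4/(-6))/3*126 = 11 - sqrt(-30 - 4*(-1/6))/3*126 = 11 - sqrt(-30 + 2/3)/3*126 = 11 - 2*I*sqrt(66)/9*126 = 11 - 28*I*sqrt(66)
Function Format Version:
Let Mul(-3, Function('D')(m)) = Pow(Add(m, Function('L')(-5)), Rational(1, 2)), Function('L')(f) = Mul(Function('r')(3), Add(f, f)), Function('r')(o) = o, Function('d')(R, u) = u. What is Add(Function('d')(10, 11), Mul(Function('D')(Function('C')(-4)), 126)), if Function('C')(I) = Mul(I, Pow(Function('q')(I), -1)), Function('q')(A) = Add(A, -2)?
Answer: Add(11, Mul(-28, I, Pow(66, Rational(1, 2)))) ≈ Add(11.000, Mul(-227.47, I))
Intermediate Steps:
Function('q')(A) = Add(-2, A)
Function('L')(f) = Mul(6, f) (Function('L')(f) = Mul(3, Add(f, f)) = Mul(3, Mul(2, f)) = Mul(6, f))
Function('C')(I) = Mul(I, Pow(Add(-2, I), -1))
Function('D')(m) = Mul(Rational(-1, 3), Pow(Add(-30, m), Rational(1, 2))) (Function('D')(m) = Mul(Rational(-1, 3), Pow(Add(m, Mul(6, -5)), Rational(1, 2))) = Mul(Rational(-1, 3), Pow(Add(m, -30), Rational(1, 2))) = Mul(Rational(-1, 3), Pow(Add(-30, m), Rational(1, 2))))
Add(Function('d')(10, 11), Mul(Function('D')(Function('C')(-4)), 126)) = Add(11, Mul(Mul(Rational(-1, 3), Pow(Add(-30, Mul(-4, Pow(Add(-2, -4), -1))), Rational(1, 2))), 126)) = Add(11, Mul(Mul(Rational(-1, 3), Pow(Add(-30, Mul(-4, Pow(-6, -1))), Rational(1, 2))), 126)) = Add(11, Mul(Mul(Rational(-1, 3), Pow(Add(-30, Mul(-4, Rational(-1, 6))), Rational(1, 2))), 126)) = Add(11, Mul(Mul(Rational(-1, 3), Pow(Add(-30, Rational(2, 3)), Rational(1, 2))), 126)) = Add(11, Mul(Mul(Rational(-1, 3), Pow(Rational(-88, 3), Rational(1, 2))), 126)) = Add(11, Mul(Mul(Rational(-1, 3), Mul(Rational(2, 3), I, Pow(66, Rational(1, 2)))), 126)) = Add(11, Mul(Mul(Rational(-2, 9), I, Pow(66, Rational(1, 2))), 126)) = Add(11, Mul(-28, I, Pow(66, Rational(1, 2))))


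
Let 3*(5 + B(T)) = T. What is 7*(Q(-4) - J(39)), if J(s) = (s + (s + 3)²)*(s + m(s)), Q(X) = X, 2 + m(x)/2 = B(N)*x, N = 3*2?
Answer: 2511551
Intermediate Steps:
N = 6
B(T) = -5 + T/3
m(x) = -4 - 6*x (m(x) = -4 + 2*((-5 + (⅓)*6)*x) = -4 + 2*((-5 + 2)*x) = -4 + 2*(-3*x) = -4 - 6*x)
J(s) = (-4 - 5*s)*(s + (3 + s)²) (J(s) = (s + (s + 3)²)*(s + (-4 - 6*s)) = (s + (3 + s)²)*(-4 - 5*s) = (-4 - 5*s)*(s + (3 + s)²))
7*(Q(-4) - J(39)) = 7*(-4 - (-36 - 73*39 - 39*39² - 5*39³)) = 7*(-4 - (-36 - 2847 - 39*1521 - 5*59319)) = 7*(-4 - (-36 - 2847 - 59319 - 296595)) = 7*(-4 - 1*(-358797)) = 7*(-4 + 358797) = 7*358793 = 2511551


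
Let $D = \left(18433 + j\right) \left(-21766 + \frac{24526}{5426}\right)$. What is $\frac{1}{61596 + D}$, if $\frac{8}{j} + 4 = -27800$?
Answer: $- \frac{18858063}{7563361027793447} \approx -2.4933 \cdot 10^{-9}$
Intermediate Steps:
$j = - \frac{2}{6951}$ ($j = \frac{8}{-4 - 27800} = \frac{8}{-27804} = 8 \left(- \frac{1}{27804}\right) = - \frac{2}{6951} \approx -0.00028773$)
$D = - \frac{7564522609041995}{18858063}$ ($D = \left(18433 - \frac{2}{6951}\right) \left(-21766 + \frac{24526}{5426}\right) = \frac{128127781 \left(-21766 + 24526 \cdot \frac{1}{5426}\right)}{6951} = \frac{128127781 \left(-21766 + \frac{12263}{2713}\right)}{6951} = \frac{128127781}{6951} \left(- \frac{59038895}{2713}\right) = - \frac{7564522609041995}{18858063} \approx -4.0113 \cdot 10^{8}$)
$\frac{1}{61596 + D} = \frac{1}{61596 - \frac{7564522609041995}{18858063}} = \frac{1}{- \frac{7563361027793447}{18858063}} = - \frac{18858063}{7563361027793447}$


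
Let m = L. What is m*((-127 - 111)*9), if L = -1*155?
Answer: 332010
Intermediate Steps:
L = -155
m = -155
m*((-127 - 111)*9) = -155*(-127 - 111)*9 = -(-36890)*9 = -155*(-2142) = 332010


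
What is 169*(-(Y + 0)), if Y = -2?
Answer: 338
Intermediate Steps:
169*(-(Y + 0)) = 169*(-(-2 + 0)) = 169*(-1*(-2)) = 169*2 = 338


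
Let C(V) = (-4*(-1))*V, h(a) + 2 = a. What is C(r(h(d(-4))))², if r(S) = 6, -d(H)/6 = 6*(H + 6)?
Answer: 576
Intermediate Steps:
d(H) = -216 - 36*H (d(H) = -36*(H + 6) = -36*(6 + H) = -6*(36 + 6*H) = -216 - 36*H)
h(a) = -2 + a
C(V) = 4*V
C(r(h(d(-4))))² = (4*6)² = 24² = 576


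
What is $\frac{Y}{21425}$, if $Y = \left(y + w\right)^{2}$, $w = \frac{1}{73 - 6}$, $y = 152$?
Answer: $\frac{4149369}{3847073} \approx 1.0786$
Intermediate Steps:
$w = \frac{1}{67} \approx 0.014925$
$Y = \frac{103734225}{4489}$ ($Y = \left(152 + \frac{1}{67}\right)^{2} = \left(\frac{10185}{67}\right)^{2} = \frac{103734225}{4489} \approx 23109.0$)
$\frac{Y}{21425} = \frac{103734225}{4489 \cdot 21425} = \frac{103734225}{4489} \cdot \frac{1}{21425} = \frac{4149369}{3847073}$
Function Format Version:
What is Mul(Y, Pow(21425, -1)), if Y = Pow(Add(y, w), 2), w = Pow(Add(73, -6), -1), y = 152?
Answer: Rational(4149369, 3847073) ≈ 1.0786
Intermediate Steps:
w = Rational(1, 67) (w = Pow(67, -1) = Rational(1, 67) ≈ 0.014925)
Y = Rational(103734225, 4489) (Y = Pow(Add(152, Rational(1, 67)), 2) = Pow(Rational(10185, 67), 2) = Rational(103734225, 4489) ≈ 23109.)
Mul(Y, Pow(21425, -1)) = Mul(Rational(103734225, 4489), Pow(21425, -1)) = Mul(Rational(103734225, 4489), Rational(1, 21425)) = Rational(4149369, 3847073)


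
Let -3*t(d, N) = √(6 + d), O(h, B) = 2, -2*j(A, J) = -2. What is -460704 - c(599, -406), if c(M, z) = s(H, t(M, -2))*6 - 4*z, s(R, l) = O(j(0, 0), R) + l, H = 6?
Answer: -462340 + 22*√5 ≈ -4.6229e+5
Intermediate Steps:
j(A, J) = 1 (j(A, J) = -½*(-2) = 1)
t(d, N) = -√(6 + d)/3
s(R, l) = 2 + l
c(M, z) = 12 - 4*z - 2*√(6 + M) (c(M, z) = (2 - √(6 + M)/3)*6 - 4*z = (12 - 2*√(6 + M)) - 4*z = 12 - 4*z - 2*√(6 + M))
-460704 - c(599, -406) = -460704 - (12 - 4*(-406) - 2*√(6 + 599)) = -460704 - (12 + 1624 - 22*√5) = -460704 - (1636 - 22*√5) = -460704 + (-1636 + 22*√5) = -462340 + 22*√5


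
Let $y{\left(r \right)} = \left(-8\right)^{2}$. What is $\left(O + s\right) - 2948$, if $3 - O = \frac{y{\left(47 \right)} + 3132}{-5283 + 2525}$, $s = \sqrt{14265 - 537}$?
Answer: $- \frac{4059557}{1379} + 4 \sqrt{858} \approx -2826.7$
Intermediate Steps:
$s = 4 \sqrt{858}$ ($s = \sqrt{13728} = 4 \sqrt{858} \approx 117.17$)
$y{\left(r \right)} = 64$
$O = \frac{5735}{1379}$ ($O = 3 - \frac{64 + 3132}{-5283 + 2525} = 3 - \frac{3196}{-2758} = 3 - 3196 \left(- \frac{1}{2758}\right) = 3 - - \frac{1598}{1379} = 3 + \frac{1598}{1379} = \frac{5735}{1379} \approx 4.1588$)
$\left(O + s\right) - 2948 = \left(\frac{5735}{1379} + 4 \sqrt{858}\right) - 2948 = - \frac{4059557}{1379} + 4 \sqrt{858}$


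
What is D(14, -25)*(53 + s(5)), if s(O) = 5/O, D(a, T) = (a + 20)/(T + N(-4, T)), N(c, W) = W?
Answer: -918/25 ≈ -36.720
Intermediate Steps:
D(a, T) = (20 + a)/(2*T) (D(a, T) = (a + 20)/(T + T) = (20 + a)/((2*T)) = (20 + a)*(1/(2*T)) = (20 + a)/(2*T))
D(14, -25)*(53 + s(5)) = ((1/2)*(20 + 14)/(-25))*(53 + 5/5) = ((1/2)*(-1/25)*34)*(53 + 5*(1/5)) = -17*(53 + 1)/25 = -17/25*54 = -918/25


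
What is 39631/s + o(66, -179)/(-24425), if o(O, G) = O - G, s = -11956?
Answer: -194183279/58405060 ≈ -3.3248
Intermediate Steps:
39631/s + o(66, -179)/(-24425) = 39631/(-11956) + (66 - 1*(-179))/(-24425) = 39631*(-1/11956) + (66 + 179)*(-1/24425) = -39631/11956 + 245*(-1/24425) = -39631/11956 - 49/4885 = -194183279/58405060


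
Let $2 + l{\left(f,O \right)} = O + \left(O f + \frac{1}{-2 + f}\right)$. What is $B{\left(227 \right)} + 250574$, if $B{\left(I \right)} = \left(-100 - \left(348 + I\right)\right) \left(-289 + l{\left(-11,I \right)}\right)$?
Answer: $\frac{25730912}{13} \approx 1.9793 \cdot 10^{6}$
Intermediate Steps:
$l{\left(f,O \right)} = -2 + O + \frac{1}{-2 + f} + O f$ ($l{\left(f,O \right)} = -2 + \left(O + \left(O f + \frac{1}{-2 + f}\right)\right) = -2 + \left(O + \left(\frac{1}{-2 + f} + O f\right)\right) = -2 + \left(O + \frac{1}{-2 + f} + O f\right) = -2 + O + \frac{1}{-2 + f} + O f$)
$B{\left(I \right)} = \left(-448 - I\right) \left(- \frac{3784}{13} - 10 I\right)$ ($B{\left(I \right)} = \left(-100 - \left(348 + I\right)\right) \left(-289 + \frac{5 - 2 I - -22 + I \left(-11\right)^{2} - I \left(-11\right)}{-2 - 11}\right) = \left(-448 - I\right) \left(-289 + \frac{5 - 2 I + 22 + I 121 + 11 I}{-13}\right) = \left(-448 - I\right) \left(-289 - \frac{5 - 2 I + 22 + 121 I + 11 I}{13}\right) = \left(-448 - I\right) \left(-289 - \frac{27 + 130 I}{13}\right) = \left(-448 - I\right) \left(-289 - \left(\frac{27}{13} + 10 I\right)\right) = \left(-448 - I\right) \left(- \frac{3784}{13} - 10 I\right)$)
$B{\left(227 \right)} + 250574 = \left(\frac{1695232}{13} + 10 \cdot 227^{2} + \frac{62024}{13} \cdot 227\right) + 250574 = \left(\frac{1695232}{13} + 10 \cdot 51529 + \frac{14079448}{13}\right) + 250574 = \left(\frac{1695232}{13} + 515290 + \frac{14079448}{13}\right) + 250574 = \frac{22473450}{13} + 250574 = \frac{25730912}{13}$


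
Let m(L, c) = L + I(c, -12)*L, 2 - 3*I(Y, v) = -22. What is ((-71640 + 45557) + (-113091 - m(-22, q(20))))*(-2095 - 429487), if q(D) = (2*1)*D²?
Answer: 59979540032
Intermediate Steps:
I(Y, v) = 8 (I(Y, v) = ⅔ - ⅓*(-22) = ⅔ + 22/3 = 8)
q(D) = 2*D²
m(L, c) = 9*L (m(L, c) = L + 8*L = 9*L)
((-71640 + 45557) + (-113091 - m(-22, q(20))))*(-2095 - 429487) = ((-71640 + 45557) + (-113091 - 9*(-22)))*(-2095 - 429487) = (-26083 + (-113091 - 1*(-198)))*(-431582) = (-26083 + (-113091 + 198))*(-431582) = (-26083 - 112893)*(-431582) = -138976*(-431582) = 59979540032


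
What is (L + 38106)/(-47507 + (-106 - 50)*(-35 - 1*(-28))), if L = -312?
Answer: -37794/46415 ≈ -0.81426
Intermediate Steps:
(L + 38106)/(-47507 + (-106 - 50)*(-35 - 1*(-28))) = (-312 + 38106)/(-47507 + (-106 - 50)*(-35 - 1*(-28))) = 37794/(-47507 - 156*(-35 + 28)) = 37794/(-47507 - 156*(-7)) = 37794/(-47507 + 1092) = 37794/(-46415) = 37794*(-1/46415) = -37794/46415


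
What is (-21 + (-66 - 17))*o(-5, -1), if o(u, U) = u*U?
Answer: -520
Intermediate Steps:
o(u, U) = U*u
(-21 + (-66 - 17))*o(-5, -1) = (-21 + (-66 - 17))*(-1*(-5)) = (-21 - 83)*5 = -104*5 = -520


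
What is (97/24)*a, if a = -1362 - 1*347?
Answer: -165773/24 ≈ -6907.2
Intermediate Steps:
a = -1709 (a = -1362 - 347 = -1709)
(97/24)*a = (97/24)*(-1709) = -165773/24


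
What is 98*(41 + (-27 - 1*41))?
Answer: -2646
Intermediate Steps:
98*(41 + (-27 - 1*41)) = 98*(41 + (-27 - 41)) = 98*(41 - 68) = 98*(-27) = -2646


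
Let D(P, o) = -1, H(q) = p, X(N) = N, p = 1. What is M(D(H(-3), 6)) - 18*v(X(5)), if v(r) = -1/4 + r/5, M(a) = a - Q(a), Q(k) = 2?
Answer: -33/2 ≈ -16.500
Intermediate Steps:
H(q) = 1
M(a) = -2 + a (M(a) = a - 1*2 = a - 2 = -2 + a)
v(r) = -1/4 + r/5 (v(r) = -1*1/4 + r*(1/5) = -1/4 + r/5)
M(D(H(-3), 6)) - 18*v(X(5)) = (-2 - 1) - 18*(-1/4 + (1/5)*5) = -3 - 18*(-1/4 + 1) = -3 - 18*3/4 = -3 - 27/2 = -33/2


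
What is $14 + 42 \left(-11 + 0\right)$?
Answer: $-448$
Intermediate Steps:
$14 + 42 \left(-11 + 0\right) = 14 + 42 \left(-11\right) = 14 - 462 = -448$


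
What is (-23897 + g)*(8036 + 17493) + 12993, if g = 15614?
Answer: -211443714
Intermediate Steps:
(-23897 + g)*(8036 + 17493) + 12993 = (-23897 + 15614)*(8036 + 17493) + 12993 = -8283*25529 + 12993 = -211456707 + 12993 = -211443714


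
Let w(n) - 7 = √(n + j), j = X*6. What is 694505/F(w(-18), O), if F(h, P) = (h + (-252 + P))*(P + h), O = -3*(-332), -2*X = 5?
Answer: -694505*I/(-753220*I + 1754*√33) ≈ 0.92188 - 0.012332*I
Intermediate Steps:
X = -5/2 (X = -½*5 = -5/2 ≈ -2.5000)
O = 996
j = -15 (j = -5/2*6 = -15)
w(n) = 7 + √(-15 + n) (w(n) = 7 + √(n - 15) = 7 + √(-15 + n))
F(h, P) = (P + h)*(-252 + P + h) (F(h, P) = (-252 + P + h)*(P + h) = (P + h)*(-252 + P + h))
694505/F(w(-18), O) = 694505/(996² + (7 + √(-15 - 18))² - 252*996 - 252*(7 + √(-15 - 18)) + 2*996*(7 + √(-15 - 18))) = 694505/(992016 + (7 + √(-33))² - 250992 - 252*(7 + √(-33)) + 2*996*(7 + √(-33))) = 694505/(992016 + (7 + I*√33)² - 250992 - 252*(7 + I*√33) + 2*996*(7 + I*√33)) = 694505/(992016 + (7 + I*√33)² - 250992 + (-1764 - 252*I*√33) + (13944 + 1992*I*√33)) = 694505/(753204 + (7 + I*√33)² + 1740*I*√33)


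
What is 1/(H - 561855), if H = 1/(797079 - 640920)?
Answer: -156159/87738714944 ≈ -1.7798e-6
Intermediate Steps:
H = 1/156159 ≈ 6.4037e-6
1/(H - 561855) = 1/(1/156159 - 561855) = 1/(-87738714944/156159) = -156159/87738714944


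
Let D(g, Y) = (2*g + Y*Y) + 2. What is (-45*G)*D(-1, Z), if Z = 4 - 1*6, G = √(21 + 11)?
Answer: -720*√2 ≈ -1018.2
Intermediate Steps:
G = 4*√2 (G = √32 = 4*√2 ≈ 5.6569)
Z = -2 (Z = 4 - 6 = -2)
D(g, Y) = 2 + Y² + 2*g (D(g, Y) = (2*g + Y²) + 2 = (Y² + 2*g) + 2 = 2 + Y² + 2*g)
(-45*G)*D(-1, Z) = (-180*√2)*(2 + (-2)² + 2*(-1)) = (-180*√2)*(2 + 4 - 2) = -180*√2*4 = -720*√2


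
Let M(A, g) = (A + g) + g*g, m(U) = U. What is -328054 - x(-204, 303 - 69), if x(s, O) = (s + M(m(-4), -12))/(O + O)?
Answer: -38382299/117 ≈ -3.2805e+5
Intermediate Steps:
M(A, g) = A + g + g² (M(A, g) = (A + g) + g² = A + g + g²)
x(s, O) = (128 + s)/(2*O) (x(s, O) = (s + (-4 - 12 + (-12)²))/(O + O) = (s + (-4 - 12 + 144))/((2*O)) = (s + 128)*(1/(2*O)) = (128 + s)*(1/(2*O)) = (128 + s)/(2*O))
-328054 - x(-204, 303 - 69) = -328054 - (128 - 204)/(2*(303 - 69)) = -328054 - (-76)/(2*234) = -328054 - 1*(-19/117) = -328054 + 19/117 = -38382299/117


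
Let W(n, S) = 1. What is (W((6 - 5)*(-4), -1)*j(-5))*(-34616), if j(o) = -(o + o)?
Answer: -346160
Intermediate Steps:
j(o) = -2*o
(W((6 - 5)*(-4), -1)*j(-5))*(-34616) = (1*(-2*(-5)))*(-34616) = (1*10)*(-34616) = 10*(-34616) = -346160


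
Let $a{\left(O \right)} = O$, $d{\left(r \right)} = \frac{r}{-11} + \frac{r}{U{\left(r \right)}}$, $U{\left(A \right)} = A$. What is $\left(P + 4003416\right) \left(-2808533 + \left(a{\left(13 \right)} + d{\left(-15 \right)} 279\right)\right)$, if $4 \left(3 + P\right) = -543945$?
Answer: $- \frac{21718389967521}{2} \approx -1.0859 \cdot 10^{13}$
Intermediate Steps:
$P = - \frac{543957}{4}$ ($P = -3 + \frac{1}{4} \left(-543945\right) = -3 - \frac{543945}{4} = - \frac{543957}{4} \approx -1.3599 \cdot 10^{5}$)
$d{\left(r \right)} = 1 - \frac{r}{11}$ ($d{\left(r \right)} = \frac{r}{-11} + \frac{r}{r} = r \left(- \frac{1}{11}\right) + 1 = - \frac{r}{11} + 1 = 1 - \frac{r}{11}$)
$\left(P + 4003416\right) \left(-2808533 + \left(a{\left(13 \right)} + d{\left(-15 \right)} 279\right)\right) = \left(- \frac{543957}{4} + 4003416\right) \left(-2808533 + \left(13 + \left(1 - - \frac{15}{11}\right) 279\right)\right) = \frac{15469707 \left(-2808533 + \left(13 + \left(1 + \frac{15}{11}\right) 279\right)\right)}{4} = \frac{15469707 \left(-2808533 + \left(13 + \frac{26}{11} \cdot 279\right)\right)}{4} = \frac{15469707 \left(-2808533 + \left(13 + \frac{7254}{11}\right)\right)}{4} = \frac{15469707 \left(-2808533 + \frac{7397}{11}\right)}{4} = \frac{15469707}{4} \left(- \frac{30886466}{11}\right) = - \frac{21718389967521}{2}$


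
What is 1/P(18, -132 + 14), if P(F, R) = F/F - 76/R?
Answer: 59/97 ≈ 0.60825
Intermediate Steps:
P(F, R) = 1 - 76/R
1/P(18, -132 + 14) = 1/((-76 + (-132 + 14))/(-132 + 14)) = 1/((-76 - 118)/(-118)) = 1/(-1/118*(-194)) = 1/(97/59) = 59/97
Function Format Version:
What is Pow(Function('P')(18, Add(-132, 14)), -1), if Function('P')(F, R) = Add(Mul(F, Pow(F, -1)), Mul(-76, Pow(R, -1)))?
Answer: Rational(59, 97) ≈ 0.60825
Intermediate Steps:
Function('P')(F, R) = Add(1, Mul(-76, Pow(R, -1)))
Pow(Function('P')(18, Add(-132, 14)), -1) = Pow(Mul(Pow(Add(-132, 14), -1), Add(-76, Add(-132, 14))), -1) = Pow(Mul(Pow(-118, -1), Add(-76, -118)), -1) = Pow(Mul(Rational(-1, 118), -194), -1) = Pow(Rational(97, 59), -1) = Rational(59, 97)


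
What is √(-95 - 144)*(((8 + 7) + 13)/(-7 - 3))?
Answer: -14*I*√239/5 ≈ -43.287*I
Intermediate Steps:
√(-95 - 144)*(((8 + 7) + 13)/(-7 - 3)) = √(-239)*((15 + 13)/(-10)) = (I*√239)*(28*(-⅒)) = (I*√239)*(-14/5) = -14*I*√239/5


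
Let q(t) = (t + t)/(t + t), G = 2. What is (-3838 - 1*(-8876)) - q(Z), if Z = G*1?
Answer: 5037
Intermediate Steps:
Z = 2 (Z = 2*1 = 2)
q(t) = 1 (q(t) = (2*t)/((2*t)) = (2*t)*(1/(2*t)) = 1)
(-3838 - 1*(-8876)) - q(Z) = (-3838 - 1*(-8876)) - 1*1 = (-3838 + 8876) - 1 = 5038 - 1 = 5037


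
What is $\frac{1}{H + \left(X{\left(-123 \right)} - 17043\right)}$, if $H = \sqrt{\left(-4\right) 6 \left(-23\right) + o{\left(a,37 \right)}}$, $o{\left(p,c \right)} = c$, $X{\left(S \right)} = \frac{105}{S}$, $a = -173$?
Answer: $- \frac{28650718}{488317654695} - \frac{1681 \sqrt{589}}{488317654695} \approx -5.8756 \cdot 10^{-5}$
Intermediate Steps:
$H = \sqrt{589}$ ($H = \sqrt{\left(-4\right) 6 \left(-23\right) + 37} = \sqrt{\left(-24\right) \left(-23\right) + 37} = \sqrt{552 + 37} = \sqrt{589} \approx 24.269$)
$\frac{1}{H + \left(X{\left(-123 \right)} - 17043\right)} = \frac{1}{\sqrt{589} - \left(17043 - \frac{105}{-123}\right)} = \frac{1}{\sqrt{589} + \left(105 \left(- \frac{1}{123}\right) - 17043\right)} = \frac{1}{\sqrt{589} - \frac{698798}{41}} = \frac{1}{- \frac{698798}{41} + \sqrt{589}}$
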